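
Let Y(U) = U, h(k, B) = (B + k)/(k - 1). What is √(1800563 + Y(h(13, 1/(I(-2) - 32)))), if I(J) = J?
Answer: √8325808310/68 ≈ 1341.9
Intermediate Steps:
h(k, B) = (B + k)/(-1 + k)
√(1800563 + Y(h(13, 1/(I(-2) - 32)))) = √(1800563 + (1/(-2 - 32) + 13)/(-1 + 13)) = √(1800563 + (1/(-34) + 13)/12) = √(1800563 + (-1/34 + 13)/12) = √(1800563 + (1/12)*(441/34)) = √(1800563 + 147/136) = √(244876715/136) = √8325808310/68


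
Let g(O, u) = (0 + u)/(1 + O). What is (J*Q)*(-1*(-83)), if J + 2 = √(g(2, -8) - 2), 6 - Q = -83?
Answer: -14774 + 7387*I*√42/3 ≈ -14774.0 + 15958.0*I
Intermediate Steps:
Q = 89 (Q = 6 - 1*(-83) = 6 + 83 = 89)
g(O, u) = u/(1 + O)
J = -2 + I*√42/3 (J = -2 + √(-8/(1 + 2) - 2) = -2 + √(-8/3 - 2) = -2 + √(-14/3) = -2 + I*√42/3 ≈ -2.0 + 2.1602*I)
(J*Q)*(-1*(-83)) = ((-2 + I*√42/3)*89)*(-1*(-83)) = (-178 + 89*I*√42/3)*83 = -14774 + 7387*I*√42/3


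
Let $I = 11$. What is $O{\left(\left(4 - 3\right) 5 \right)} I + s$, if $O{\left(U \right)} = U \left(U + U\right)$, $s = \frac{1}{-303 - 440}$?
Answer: $\frac{408649}{743} \approx 550.0$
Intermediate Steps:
$s = - \frac{1}{743}$ ($s = \frac{1}{-743} = - \frac{1}{743} \approx -0.0013459$)
$O{\left(U \right)} = 2 U^{2}$ ($O{\left(U \right)} = U 2 U = 2 U^{2}$)
$O{\left(\left(4 - 3\right) 5 \right)} I + s = 2 \left(\left(4 - 3\right) 5\right)^{2} \cdot 11 - \frac{1}{743} = 2 \left(1 \cdot 5\right)^{2} \cdot 11 - \frac{1}{743} = 2 \cdot 5^{2} \cdot 11 - \frac{1}{743} = 2 \cdot 25 \cdot 11 - \frac{1}{743} = 50 \cdot 11 - \frac{1}{743} = 550 - \frac{1}{743} = \frac{408649}{743}$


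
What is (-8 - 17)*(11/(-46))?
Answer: 275/46 ≈ 5.9783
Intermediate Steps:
(-8 - 17)*(11/(-46)) = -275*(-1)/46 = -25*(-11/46) = 275/46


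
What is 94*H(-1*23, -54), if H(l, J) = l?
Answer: -2162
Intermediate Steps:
94*H(-1*23, -54) = 94*(-1*23) = 94*(-23) = -2162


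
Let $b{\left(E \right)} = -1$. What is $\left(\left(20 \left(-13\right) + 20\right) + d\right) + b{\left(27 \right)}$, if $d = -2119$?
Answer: $-2360$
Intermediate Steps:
$\left(\left(20 \left(-13\right) + 20\right) + d\right) + b{\left(27 \right)} = \left(\left(20 \left(-13\right) + 20\right) - 2119\right) - 1 = \left(\left(-260 + 20\right) - 2119\right) - 1 = \left(-240 - 2119\right) - 1 = -2359 - 1 = -2360$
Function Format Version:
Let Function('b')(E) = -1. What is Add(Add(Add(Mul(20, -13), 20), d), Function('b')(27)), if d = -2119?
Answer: -2360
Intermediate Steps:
Add(Add(Add(Mul(20, -13), 20), d), Function('b')(27)) = Add(Add(Add(Mul(20, -13), 20), -2119), -1) = Add(Add(Add(-260, 20), -2119), -1) = Add(Add(-240, -2119), -1) = Add(-2359, -1) = -2360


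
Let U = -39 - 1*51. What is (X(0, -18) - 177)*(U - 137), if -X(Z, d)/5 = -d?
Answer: 60609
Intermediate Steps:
X(Z, d) = 5*d (X(Z, d) = -(-5)*d = 5*d)
U = -90 (U = -39 - 51 = -90)
(X(0, -18) - 177)*(U - 137) = (5*(-18) - 177)*(-90 - 137) = (-90 - 177)*(-227) = -267*(-227) = 60609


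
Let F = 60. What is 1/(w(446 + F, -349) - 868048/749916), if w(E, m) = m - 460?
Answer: -187479/151887523 ≈ -0.0012343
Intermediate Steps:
w(E, m) = -460 + m
1/(w(446 + F, -349) - 868048/749916) = 1/((-460 - 349) - 868048/749916) = 1/(-809 - 868048*1/749916) = 1/(-809 - 217012/187479) = 1/(-151887523/187479) = -187479/151887523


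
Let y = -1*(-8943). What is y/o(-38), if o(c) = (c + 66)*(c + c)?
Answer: -8943/2128 ≈ -4.2025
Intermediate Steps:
y = 8943
o(c) = 2*c*(66 + c) (o(c) = (66 + c)*(2*c) = 2*c*(66 + c))
y/o(-38) = 8943/((2*(-38)*(66 - 38))) = 8943/((2*(-38)*28)) = 8943/(-2128) = 8943*(-1/2128) = -8943/2128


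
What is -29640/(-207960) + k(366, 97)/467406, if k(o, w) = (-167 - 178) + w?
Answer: 57509749/405007299 ≈ 0.14200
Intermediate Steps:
k(o, w) = -345 + w
-29640/(-207960) + k(366, 97)/467406 = -29640/(-207960) + (-345 + 97)/467406 = -29640*(-1/207960) - 248*1/467406 = 247/1733 - 124/233703 = 57509749/405007299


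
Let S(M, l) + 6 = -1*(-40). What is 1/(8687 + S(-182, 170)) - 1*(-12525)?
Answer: 109230526/8721 ≈ 12525.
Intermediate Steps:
S(M, l) = 34 (S(M, l) = -6 - 1*(-40) = -6 + 40 = 34)
1/(8687 + S(-182, 170)) - 1*(-12525) = 1/(8687 + 34) - 1*(-12525) = 1/8721 + 12525 = 109230526/8721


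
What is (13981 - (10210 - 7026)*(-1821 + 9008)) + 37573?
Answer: -22831854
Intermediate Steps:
(13981 - (10210 - 7026)*(-1821 + 9008)) + 37573 = (13981 - 3184*7187) + 37573 = (13981 - 1*22883408) + 37573 = (13981 - 22883408) + 37573 = -22869427 + 37573 = -22831854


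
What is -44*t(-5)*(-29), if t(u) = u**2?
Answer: 31900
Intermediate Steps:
-44*t(-5)*(-29) = -44*(-5)**2*(-29) = -44*25*(-29) = -1100*(-29) = 31900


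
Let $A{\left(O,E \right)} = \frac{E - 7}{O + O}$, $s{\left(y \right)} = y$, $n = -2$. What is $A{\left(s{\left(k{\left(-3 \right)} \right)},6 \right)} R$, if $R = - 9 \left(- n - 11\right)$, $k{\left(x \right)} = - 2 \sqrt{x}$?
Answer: $- \frac{27 i \sqrt{3}}{4} \approx - 11.691 i$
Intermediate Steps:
$A{\left(O,E \right)} = \frac{-7 + E}{2 O}$
$R = 81$ ($R = - 9 \left(\left(-1\right) \left(-2\right) - 11\right) = - 9 \left(2 - 11\right) = \left(-9\right) \left(-9\right) = 81$)
$A{\left(s{\left(k{\left(-3 \right)} \right)},6 \right)} R = \frac{-7 + 6}{2 \left(- 2 \sqrt{-3}\right)} 81 = \frac{1}{2} \frac{1}{\left(-2\right) i \sqrt{3}} \left(-1\right) 81 = \frac{1}{2} \frac{i \sqrt{3}}{6} \left(-1\right) 81 = - \frac{i \sqrt{3}}{12} \cdot 81 = - \frac{27 i \sqrt{3}}{4}$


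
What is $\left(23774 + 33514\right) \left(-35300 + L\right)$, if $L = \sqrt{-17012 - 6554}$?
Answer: $-2022266400 + 57288 i \sqrt{23566} \approx -2.0223 \cdot 10^{9} + 8.7944 \cdot 10^{6} i$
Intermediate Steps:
$L = i \sqrt{23566}$ ($L = \sqrt{-23566} = i \sqrt{23566} \approx 153.51 i$)
$\left(23774 + 33514\right) \left(-35300 + L\right) = \left(23774 + 33514\right) \left(-35300 + i \sqrt{23566}\right) = 57288 \left(-35300 + i \sqrt{23566}\right) = -2022266400 + 57288 i \sqrt{23566}$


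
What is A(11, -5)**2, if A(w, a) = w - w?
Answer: 0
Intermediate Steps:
A(w, a) = 0
A(11, -5)**2 = 0**2 = 0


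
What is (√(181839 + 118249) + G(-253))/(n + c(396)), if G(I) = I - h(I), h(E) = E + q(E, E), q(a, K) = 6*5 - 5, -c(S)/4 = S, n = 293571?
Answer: -25/291987 + 2*√75022/291987 ≈ 0.0017905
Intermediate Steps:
c(S) = -4*S
q(a, K) = 25 (q(a, K) = 30 - 5 = 25)
h(E) = 25 + E (h(E) = E + 25 = 25 + E)
G(I) = -25 (G(I) = I - (25 + I) = I + (-25 - I) = -25)
(√(181839 + 118249) + G(-253))/(n + c(396)) = (√(181839 + 118249) - 25)/(293571 - 4*396) = (√300088 - 25)/(293571 - 1584) = (2*√75022 - 25)/291987 = (-25 + 2*√75022)*(1/291987) = -25/291987 + 2*√75022/291987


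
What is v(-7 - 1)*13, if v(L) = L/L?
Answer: 13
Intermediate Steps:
v(L) = 1
v(-7 - 1)*13 = 1*13 = 13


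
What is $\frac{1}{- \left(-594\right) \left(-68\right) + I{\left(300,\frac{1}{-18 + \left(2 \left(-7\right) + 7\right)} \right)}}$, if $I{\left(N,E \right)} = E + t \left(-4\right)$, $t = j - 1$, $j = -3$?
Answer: $- \frac{25}{1009401} \approx -2.4767 \cdot 10^{-5}$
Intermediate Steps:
$t = -4$ ($t = -3 - 1 = -4$)
$I{\left(N,E \right)} = 16 + E$ ($I{\left(N,E \right)} = E - -16 = E + 16 = 16 + E$)
$\frac{1}{- \left(-594\right) \left(-68\right) + I{\left(300,\frac{1}{-18 + \left(2 \left(-7\right) + 7\right)} \right)}} = \frac{1}{- \left(-594\right) \left(-68\right) + \left(16 + \frac{1}{-18 + \left(2 \left(-7\right) + 7\right)}\right)} = \frac{1}{\left(-1\right) 40392 + \left(16 + \frac{1}{-18 + \left(-14 + 7\right)}\right)} = \frac{1}{-40392 + \left(16 + \frac{1}{-18 - 7}\right)} = \frac{1}{-40392 + \left(16 + \frac{1}{-25}\right)} = \frac{1}{-40392 + \left(16 - \frac{1}{25}\right)} = \frac{1}{-40392 + \frac{399}{25}} = \frac{1}{- \frac{1009401}{25}} = - \frac{25}{1009401}$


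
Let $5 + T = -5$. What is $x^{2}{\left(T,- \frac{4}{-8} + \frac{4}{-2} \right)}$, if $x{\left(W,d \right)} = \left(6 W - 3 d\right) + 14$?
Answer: $\frac{6889}{4} \approx 1722.3$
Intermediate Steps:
$T = -10$ ($T = -5 - 5 = -10$)
$x{\left(W,d \right)} = 14 - 3 d + 6 W$ ($x{\left(W,d \right)} = \left(- 3 d + 6 W\right) + 14 = 14 - 3 d + 6 W$)
$x^{2}{\left(T,- \frac{4}{-8} + \frac{4}{-2} \right)} = \left(14 - 3 \left(- \frac{4}{-8} + \frac{4}{-2}\right) + 6 \left(-10\right)\right)^{2} = \left(14 - 3 \left(\left(-4\right) \left(- \frac{1}{8}\right) + 4 \left(- \frac{1}{2}\right)\right) - 60\right)^{2} = \left(14 - 3 \left(\frac{1}{2} - 2\right) - 60\right)^{2} = \left(14 - - \frac{9}{2} - 60\right)^{2} = \left(14 + \frac{9}{2} - 60\right)^{2} = \left(- \frac{83}{2}\right)^{2} = \frac{6889}{4}$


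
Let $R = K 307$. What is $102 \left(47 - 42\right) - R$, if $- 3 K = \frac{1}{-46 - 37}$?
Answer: $\frac{126683}{249} \approx 508.77$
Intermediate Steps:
$K = \frac{1}{249}$ ($K = - \frac{1}{3 \left(-46 - 37\right)} = - \frac{1}{3 \left(-83\right)} = \left(- \frac{1}{3}\right) \left(- \frac{1}{83}\right) = \frac{1}{249} \approx 0.0040161$)
$R = \frac{307}{249}$ ($R = \frac{1}{249} \cdot 307 = \frac{307}{249} \approx 1.2329$)
$102 \left(47 - 42\right) - R = 102 \left(47 - 42\right) - \frac{307}{249} = 102 \cdot 5 - \frac{307}{249} = 510 - \frac{307}{249} = \frac{126683}{249}$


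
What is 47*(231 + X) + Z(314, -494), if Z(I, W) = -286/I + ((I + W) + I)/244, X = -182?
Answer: 44104735/19154 ≈ 2302.6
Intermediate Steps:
Z(I, W) = -286/I + I/122 + W/244 (Z(I, W) = -286/I + (W + 2*I)*(1/244) = -286/I + (I/122 + W/244) = -286/I + I/122 + W/244)
47*(231 + X) + Z(314, -494) = 47*(231 - 182) + (-286/314 + (1/122)*314 + (1/244)*(-494)) = 47*49 + (-286*1/314 + 157/61 - 247/122) = 2303 + (-143/157 + 157/61 - 247/122) = 2303 - 6927/19154 = 44104735/19154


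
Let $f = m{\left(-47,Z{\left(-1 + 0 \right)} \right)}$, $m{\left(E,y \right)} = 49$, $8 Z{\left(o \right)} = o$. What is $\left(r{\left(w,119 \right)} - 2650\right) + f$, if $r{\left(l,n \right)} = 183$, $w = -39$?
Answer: $-2418$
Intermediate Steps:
$Z{\left(o \right)} = \frac{o}{8}$
$f = 49$
$\left(r{\left(w,119 \right)} - 2650\right) + f = \left(183 - 2650\right) + 49 = -2467 + 49 = -2418$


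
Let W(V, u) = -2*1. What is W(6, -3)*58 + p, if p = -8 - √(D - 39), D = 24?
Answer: -124 - I*√15 ≈ -124.0 - 3.873*I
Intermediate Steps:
W(V, u) = -2
p = -8 - I*√15 (p = -8 - √(24 - 39) = -8 - √(-15) = -8 - I*√15 ≈ -8.0 - 3.873*I)
W(6, -3)*58 + p = -2*58 + (-8 - I*√15) = -116 + (-8 - I*√15) = -124 - I*√15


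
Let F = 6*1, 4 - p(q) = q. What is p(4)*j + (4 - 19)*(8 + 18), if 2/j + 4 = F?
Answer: -390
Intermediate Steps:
p(q) = 4 - q
F = 6
j = 1 (j = 2/(-4 + 6) = 2/2 = 2*(½) = 1)
p(4)*j + (4 - 19)*(8 + 18) = (4 - 1*4)*1 + (4 - 19)*(8 + 18) = (4 - 4)*1 - 15*26 = 0*1 - 390 = 0 - 390 = -390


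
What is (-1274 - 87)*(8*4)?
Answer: -43552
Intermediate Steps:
(-1274 - 87)*(8*4) = -1361*32 = -43552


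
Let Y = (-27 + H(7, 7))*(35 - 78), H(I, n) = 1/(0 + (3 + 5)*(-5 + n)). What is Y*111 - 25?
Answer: 2056763/16 ≈ 1.2855e+5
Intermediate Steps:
H(I, n) = 1/(-40 + 8*n) (H(I, n) = 1/(0 + 8*(-5 + n)) = 1/(0 + (-40 + 8*n)) = 1/(-40 + 8*n))
Y = 18533/16 (Y = (-27 + 1/(8*(-5 + 7)))*(35 - 78) = (-27 + (⅛)/2)*(-43) = (-27 + (⅛)*(½))*(-43) = (-27 + 1/16)*(-43) = -431/16*(-43) = 18533/16 ≈ 1158.3)
Y*111 - 25 = (18533/16)*111 - 25 = 2057163/16 - 25 = 2056763/16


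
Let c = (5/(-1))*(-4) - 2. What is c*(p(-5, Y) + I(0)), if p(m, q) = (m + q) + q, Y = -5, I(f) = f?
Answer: -270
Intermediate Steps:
p(m, q) = m + 2*q
c = 18 (c = (5*(-1))*(-4) - 2 = -5*(-4) - 2 = 20 - 2 = 18)
c*(p(-5, Y) + I(0)) = 18*((-5 + 2*(-5)) + 0) = 18*((-5 - 10) + 0) = 18*(-15 + 0) = 18*(-15) = -270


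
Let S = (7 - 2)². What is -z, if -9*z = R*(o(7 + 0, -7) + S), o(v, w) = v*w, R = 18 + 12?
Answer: -80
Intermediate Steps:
S = 25 (S = 5² = 25)
R = 30
z = 80 (z = -10*((7 + 0)*(-7) + 25)/3 = -10*(7*(-7) + 25)/3 = -10*(-49 + 25)/3 = -10*(-24)/3 = -⅑*(-720) = 80)
-z = -1*80 = -80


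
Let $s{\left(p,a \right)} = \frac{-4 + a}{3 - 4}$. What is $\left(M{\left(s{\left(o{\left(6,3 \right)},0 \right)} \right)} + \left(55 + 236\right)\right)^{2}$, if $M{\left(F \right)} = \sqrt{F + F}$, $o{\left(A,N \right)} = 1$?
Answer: $84689 + 1164 \sqrt{2} \approx 86335.0$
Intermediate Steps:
$s{\left(p,a \right)} = 4 - a$ ($s{\left(p,a \right)} = \frac{-4 + a}{-1} = \left(-4 + a\right) \left(-1\right) = 4 - a$)
$M{\left(F \right)} = \sqrt{2} \sqrt{F}$ ($M{\left(F \right)} = \sqrt{2 F} = \sqrt{2} \sqrt{F}$)
$\left(M{\left(s{\left(o{\left(6,3 \right)},0 \right)} \right)} + \left(55 + 236\right)\right)^{2} = \left(\sqrt{2} \sqrt{4 - 0} + \left(55 + 236\right)\right)^{2} = \left(\sqrt{2} \sqrt{4 + 0} + 291\right)^{2} = \left(\sqrt{2} \sqrt{4} + 291\right)^{2} = \left(\sqrt{2} \cdot 2 + 291\right)^{2} = \left(2 \sqrt{2} + 291\right)^{2} = \left(291 + 2 \sqrt{2}\right)^{2}$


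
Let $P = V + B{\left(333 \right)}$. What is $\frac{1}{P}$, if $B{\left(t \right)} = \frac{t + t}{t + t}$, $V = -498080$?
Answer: $- \frac{1}{498079} \approx -2.0077 \cdot 10^{-6}$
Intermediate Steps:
$B{\left(t \right)} = 1$ ($B{\left(t \right)} = \frac{2 t}{2 t} = 2 t \frac{1}{2 t} = 1$)
$P = -498079$ ($P = -498080 + 1 = -498079$)
$\frac{1}{P} = \frac{1}{-498079} = - \frac{1}{498079}$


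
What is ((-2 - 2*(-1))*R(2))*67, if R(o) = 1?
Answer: 0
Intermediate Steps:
((-2 - 2*(-1))*R(2))*67 = ((-2 - 2*(-1))*1)*67 = ((-2 + 2)*1)*67 = (0*1)*67 = 0*67 = 0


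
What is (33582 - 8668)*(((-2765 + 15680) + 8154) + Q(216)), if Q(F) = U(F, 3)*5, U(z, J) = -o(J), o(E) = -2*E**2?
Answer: 527155326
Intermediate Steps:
U(z, J) = 2*J**2 (U(z, J) = -(-2)*J**2 = 2*J**2)
Q(F) = 90 (Q(F) = (2*3**2)*5 = (2*9)*5 = 18*5 = 90)
(33582 - 8668)*(((-2765 + 15680) + 8154) + Q(216)) = (33582 - 8668)*(((-2765 + 15680) + 8154) + 90) = 24914*((12915 + 8154) + 90) = 24914*(21069 + 90) = 24914*21159 = 527155326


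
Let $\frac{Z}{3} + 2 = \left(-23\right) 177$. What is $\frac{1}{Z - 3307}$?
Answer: $- \frac{1}{15526} \approx -6.4408 \cdot 10^{-5}$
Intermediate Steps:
$Z = -12219$ ($Z = -6 + 3 \left(\left(-23\right) 177\right) = -6 + 3 \left(-4071\right) = -6 - 12213 = -12219$)
$\frac{1}{Z - 3307} = \frac{1}{-12219 - 3307} = \frac{1}{-15526} = - \frac{1}{15526}$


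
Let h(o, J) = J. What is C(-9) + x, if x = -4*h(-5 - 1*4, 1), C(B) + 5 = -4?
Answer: -13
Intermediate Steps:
C(B) = -9 (C(B) = -5 - 4 = -9)
x = -4 (x = -4*1 = -4)
C(-9) + x = -9 - 4 = -13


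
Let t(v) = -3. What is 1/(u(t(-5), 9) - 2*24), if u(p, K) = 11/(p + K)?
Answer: -6/277 ≈ -0.021661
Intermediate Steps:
u(p, K) = 11/(K + p)
1/(u(t(-5), 9) - 2*24) = 1/(11/(9 - 3) - 2*24) = 1/(11/6 - 48) = 1/(-277/6) = -6/277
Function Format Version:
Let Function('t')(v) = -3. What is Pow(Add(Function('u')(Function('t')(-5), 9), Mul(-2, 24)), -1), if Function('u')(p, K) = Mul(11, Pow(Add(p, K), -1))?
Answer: Rational(-6, 277) ≈ -0.021661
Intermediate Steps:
Function('u')(p, K) = Mul(11, Pow(Add(K, p), -1))
Pow(Add(Function('u')(Function('t')(-5), 9), Mul(-2, 24)), -1) = Pow(Add(Mul(11, Pow(Add(9, -3), -1)), Mul(-2, 24)), -1) = Pow(Add(Mul(11, Pow(6, -1)), -48), -1) = Pow(Add(Mul(11, Rational(1, 6)), -48), -1) = Pow(Add(Rational(11, 6), -48), -1) = Pow(Rational(-277, 6), -1) = Rational(-6, 277)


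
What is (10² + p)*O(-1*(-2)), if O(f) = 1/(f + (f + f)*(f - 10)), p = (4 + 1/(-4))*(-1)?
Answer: -77/24 ≈ -3.2083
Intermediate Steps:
p = -15/4 (p = (4 - ¼)*(-1) = (15/4)*(-1) = -15/4 ≈ -3.7500)
O(f) = 1/(f + 2*f*(-10 + f)) (O(f) = 1/(f + (2*f)*(-10 + f)) = 1/(f + 2*f*(-10 + f)))
(10² + p)*O(-1*(-2)) = (10² - 15/4)*(1/(((-1*(-2)))*(-19 + 2*(-1*(-2))))) = (100 - 15/4)*(1/(2*(-19 + 2*2))) = 385*(1/(2*(-19 + 4)))/4 = 385*((½)/(-15))/4 = 385*((½)*(-1/15))/4 = (385/4)*(-1/30) = -77/24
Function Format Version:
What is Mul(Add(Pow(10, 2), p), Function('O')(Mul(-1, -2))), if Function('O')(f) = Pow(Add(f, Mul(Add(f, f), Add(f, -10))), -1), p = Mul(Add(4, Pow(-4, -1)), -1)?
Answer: Rational(-77, 24) ≈ -3.2083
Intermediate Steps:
p = Rational(-15, 4) (p = Mul(Add(4, Rational(-1, 4)), -1) = Mul(Rational(15, 4), -1) = Rational(-15, 4) ≈ -3.7500)
Function('O')(f) = Pow(Add(f, Mul(2, f, Add(-10, f))), -1) (Function('O')(f) = Pow(Add(f, Mul(Mul(2, f), Add(-10, f))), -1) = Pow(Add(f, Mul(2, f, Add(-10, f))), -1))
Mul(Add(Pow(10, 2), p), Function('O')(Mul(-1, -2))) = Mul(Add(Pow(10, 2), Rational(-15, 4)), Mul(Pow(Mul(-1, -2), -1), Pow(Add(-19, Mul(2, Mul(-1, -2))), -1))) = Mul(Add(100, Rational(-15, 4)), Mul(Pow(2, -1), Pow(Add(-19, Mul(2, 2)), -1))) = Mul(Rational(385, 4), Mul(Rational(1, 2), Pow(Add(-19, 4), -1))) = Mul(Rational(385, 4), Mul(Rational(1, 2), Pow(-15, -1))) = Mul(Rational(385, 4), Mul(Rational(1, 2), Rational(-1, 15))) = Mul(Rational(385, 4), Rational(-1, 30)) = Rational(-77, 24)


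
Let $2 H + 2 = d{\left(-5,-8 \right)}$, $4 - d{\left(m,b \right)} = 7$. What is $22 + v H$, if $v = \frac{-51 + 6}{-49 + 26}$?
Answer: $\frac{787}{46} \approx 17.109$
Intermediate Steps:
$v = \frac{45}{23}$ ($v = - \frac{45}{-23} = \left(-45\right) \left(- \frac{1}{23}\right) = \frac{45}{23} \approx 1.9565$)
$d{\left(m,b \right)} = -3$ ($d{\left(m,b \right)} = 4 - 7 = -3$)
$H = - \frac{5}{2}$ ($H = -1 + \frac{1}{2} \left(-3\right) = -1 - \frac{3}{2} = - \frac{5}{2} \approx -2.5$)
$22 + v H = 22 + \frac{45}{23} \left(- \frac{5}{2}\right) = 22 - \frac{225}{46} = \frac{787}{46}$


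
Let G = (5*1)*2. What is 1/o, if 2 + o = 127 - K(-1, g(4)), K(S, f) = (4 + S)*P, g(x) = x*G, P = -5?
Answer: 1/140 ≈ 0.0071429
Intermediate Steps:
G = 10 (G = 5*2 = 10)
g(x) = 10*x (g(x) = x*10 = 10*x)
K(S, f) = -20 - 5*S (K(S, f) = (4 + S)*(-5) = -20 - 5*S)
o = 140 (o = -2 + (127 - (-20 - 5*(-1))) = -2 + (127 - (-20 + 5)) = -2 + (127 - 1*(-15)) = -2 + (127 + 15) = -2 + 142 = 140)
1/o = 1/140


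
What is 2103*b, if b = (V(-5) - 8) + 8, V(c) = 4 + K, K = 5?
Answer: 18927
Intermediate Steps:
V(c) = 9 (V(c) = 4 + 5 = 9)
b = 9 (b = (9 - 8) + 8 = 1 + 8 = 9)
2103*b = 2103*9 = 18927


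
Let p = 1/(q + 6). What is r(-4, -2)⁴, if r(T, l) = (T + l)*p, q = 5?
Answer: 1296/14641 ≈ 0.088519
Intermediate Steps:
p = 1/11 (p = 1/(5 + 6) = 1/11 ≈ 0.090909)
r(T, l) = T/11 + l/11 (r(T, l) = (T + l)*(1/11) = T/11 + l/11)
r(-4, -2)⁴ = ((1/11)*(-4) + (1/11)*(-2))⁴ = (-4/11 - 2/11)⁴ = (-6/11)⁴ = 1296/14641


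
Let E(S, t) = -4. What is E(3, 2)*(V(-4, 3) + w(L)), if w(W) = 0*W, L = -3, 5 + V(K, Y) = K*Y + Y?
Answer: 56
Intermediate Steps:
V(K, Y) = -5 + Y + K*Y (V(K, Y) = -5 + (K*Y + Y) = -5 + (Y + K*Y) = -5 + Y + K*Y)
w(W) = 0
E(3, 2)*(V(-4, 3) + w(L)) = -4*((-5 + 3 - 4*3) + 0) = -4*((-5 + 3 - 12) + 0) = -4*(-14 + 0) = -4*(-14) = 56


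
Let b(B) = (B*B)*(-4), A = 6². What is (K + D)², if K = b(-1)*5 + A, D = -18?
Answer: 4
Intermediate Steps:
A = 36
b(B) = -4*B² (b(B) = B²*(-4) = -4*B²)
K = 16 (K = -4*(-1)²*5 + 36 = -4*1*5 + 36 = -4*5 + 36 = -20 + 36 = 16)
(K + D)² = (16 - 18)² = (-2)² = 4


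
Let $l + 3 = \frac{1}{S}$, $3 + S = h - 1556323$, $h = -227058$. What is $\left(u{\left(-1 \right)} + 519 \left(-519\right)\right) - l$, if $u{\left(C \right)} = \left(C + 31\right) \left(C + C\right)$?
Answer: $- \frac{480475750511}{1783384} \approx -2.6942 \cdot 10^{5}$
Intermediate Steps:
$u{\left(C \right)} = 2 C \left(31 + C\right)$ ($u{\left(C \right)} = \left(31 + C\right) 2 C = 2 C \left(31 + C\right)$)
$S = -1783384$ ($S = -3 - 1783381 = -1783384$)
$l = - \frac{5350153}{1783384}$ ($l = -3 + \frac{1}{-1783384} = -3 - \frac{1}{1783384} = - \frac{5350153}{1783384} \approx -3.0$)
$\left(u{\left(-1 \right)} + 519 \left(-519\right)\right) - l = \left(2 \left(-1\right) \left(31 - 1\right) + 519 \left(-519\right)\right) - - \frac{5350153}{1783384} = \left(2 \left(-1\right) 30 - 269361\right) + \frac{5350153}{1783384} = \left(-60 - 269361\right) + \frac{5350153}{1783384} = -269421 + \frac{5350153}{1783384} = - \frac{480475750511}{1783384}$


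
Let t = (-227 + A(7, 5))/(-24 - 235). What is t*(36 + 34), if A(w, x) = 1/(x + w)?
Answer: 13615/222 ≈ 61.329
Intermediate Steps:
A(w, x) = 1/(w + x)
t = 389/444 (t = (-227 + 1/(7 + 5))/(-24 - 235) = (-227 + 1/12)/(-259) = (-227 + 1/12)*(-1/259) = -2723/12*(-1/259) = 389/444 ≈ 0.87613)
t*(36 + 34) = 389*(36 + 34)/444 = (389/444)*70 = 13615/222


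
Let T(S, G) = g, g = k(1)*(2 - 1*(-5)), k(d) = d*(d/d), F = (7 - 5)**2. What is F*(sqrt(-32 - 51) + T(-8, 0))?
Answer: 28 + 4*I*sqrt(83) ≈ 28.0 + 36.442*I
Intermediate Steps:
F = 4 (F = 2**2 = 4)
k(d) = d (k(d) = d*1 = d)
g = 7 (g = 1*(2 - 1*(-5)) = 1*(2 + 5) = 1*7 = 7)
T(S, G) = 7
F*(sqrt(-32 - 51) + T(-8, 0)) = 4*(sqrt(-32 - 51) + 7) = 4*(sqrt(-83) + 7) = 4*(I*sqrt(83) + 7) = 4*(7 + I*sqrt(83)) = 28 + 4*I*sqrt(83)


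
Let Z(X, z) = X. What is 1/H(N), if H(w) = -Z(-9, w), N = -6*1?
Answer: 1/9 ≈ 0.11111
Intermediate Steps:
N = -6
H(w) = 9 (H(w) = -1*(-9) = 9)
1/H(N) = 1/9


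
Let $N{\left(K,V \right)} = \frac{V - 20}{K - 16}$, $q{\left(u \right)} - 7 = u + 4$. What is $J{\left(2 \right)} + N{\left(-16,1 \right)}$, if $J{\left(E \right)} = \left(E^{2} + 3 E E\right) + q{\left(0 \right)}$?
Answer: $\frac{883}{32} \approx 27.594$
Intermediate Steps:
$q{\left(u \right)} = 11 + u$ ($q{\left(u \right)} = 7 + \left(u + 4\right) = 7 + \left(4 + u\right) = 11 + u$)
$J{\left(E \right)} = 11 + 4 E^{2}$ ($J{\left(E \right)} = \left(E^{2} + 3 E E\right) + \left(11 + 0\right) = \left(E^{2} + 3 E^{2}\right) + 11 = 4 E^{2} + 11 = 11 + 4 E^{2}$)
$N{\left(K,V \right)} = \frac{-20 + V}{-16 + K}$
$J{\left(2 \right)} + N{\left(-16,1 \right)} = \left(11 + 4 \cdot 2^{2}\right) + \frac{-20 + 1}{-16 - 16} = \left(11 + 4 \cdot 4\right) + \frac{1}{-32} \left(-19\right) = \left(11 + 16\right) - - \frac{19}{32} = 27 + \frac{19}{32} = \frac{883}{32}$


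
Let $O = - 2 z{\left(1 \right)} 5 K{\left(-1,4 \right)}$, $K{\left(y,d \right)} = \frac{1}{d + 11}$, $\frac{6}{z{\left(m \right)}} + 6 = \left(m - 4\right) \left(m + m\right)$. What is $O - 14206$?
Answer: $- \frac{42617}{3} \approx -14206.0$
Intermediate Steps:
$z{\left(m \right)} = \frac{6}{-6 + 2 m \left(-4 + m\right)}$ ($z{\left(m \right)} = \frac{6}{-6 + \left(m - 4\right) \left(m + m\right)} = \frac{6}{-6 + \left(-4 + m\right) 2 m} = \frac{6}{-6 + 2 m \left(-4 + m\right)}$)
$K{\left(y,d \right)} = \frac{1}{11 + d}$
$O = \frac{1}{3}$ ($O = \frac{- 2 \frac{3}{-3 + 1^{2} - 4} \cdot 5}{11 + 4} = \frac{- 2 \frac{3}{-3 + 1 - 4} \cdot 5}{15} = - 2 \frac{3}{-6} \cdot 5 \cdot \frac{1}{15} = - 2 \cdot 3 \left(- \frac{1}{6}\right) 5 \cdot \frac{1}{15} = \left(-2\right) \left(- \frac{1}{2}\right) 5 \cdot \frac{1}{15} = 1 \cdot 5 \cdot \frac{1}{15} = 5 \cdot \frac{1}{15} = \frac{1}{3} \approx 0.33333$)
$O - 14206 = \frac{1}{3} - 14206 = - \frac{42617}{3}$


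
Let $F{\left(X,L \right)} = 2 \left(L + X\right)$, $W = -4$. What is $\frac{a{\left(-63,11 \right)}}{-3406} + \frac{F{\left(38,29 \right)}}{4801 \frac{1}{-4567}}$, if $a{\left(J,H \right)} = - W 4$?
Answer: $- \frac{1042236942}{8176103} \approx -127.47$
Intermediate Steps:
$F{\left(X,L \right)} = 2 L + 2 X$
$a{\left(J,H \right)} = 16$ ($a{\left(J,H \right)} = \left(-1\right) \left(-4\right) 4 = 4 \cdot 4 = 16$)
$\frac{a{\left(-63,11 \right)}}{-3406} + \frac{F{\left(38,29 \right)}}{4801 \frac{1}{-4567}} = \frac{16}{-3406} + \frac{2 \cdot 29 + 2 \cdot 38}{4801 \frac{1}{-4567}} = 16 \left(- \frac{1}{3406}\right) + \frac{58 + 76}{4801 \left(- \frac{1}{4567}\right)} = - \frac{8}{1703} + \frac{134}{- \frac{4801}{4567}} = - \frac{8}{1703} + 134 \left(- \frac{4567}{4801}\right) = - \frac{8}{1703} - \frac{611978}{4801} = - \frac{1042236942}{8176103}$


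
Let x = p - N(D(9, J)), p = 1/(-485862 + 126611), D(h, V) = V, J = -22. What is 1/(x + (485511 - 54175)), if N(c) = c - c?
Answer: 359251/154957889335 ≈ 2.3184e-6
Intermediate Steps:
N(c) = 0
p = -1/359251 (p = 1/(-359251) = -1/359251 ≈ -2.7836e-6)
x = -1/359251 (x = -1/359251 - 1*0 = -1/359251 + 0 = -1/359251 ≈ -2.7836e-6)
1/(x + (485511 - 54175)) = 1/(-1/359251 + (485511 - 54175)) = 1/(-1/359251 + 431336) = 1/(154957889335/359251) = 359251/154957889335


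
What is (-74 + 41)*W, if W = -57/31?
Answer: 1881/31 ≈ 60.677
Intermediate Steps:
W = -57/31 (W = -57*1/31 = -57/31 ≈ -1.8387)
(-74 + 41)*W = (-74 + 41)*(-57/31) = -33*(-57/31) = 1881/31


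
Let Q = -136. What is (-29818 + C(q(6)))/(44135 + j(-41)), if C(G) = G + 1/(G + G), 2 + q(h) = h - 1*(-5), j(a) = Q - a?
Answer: -536561/792720 ≈ -0.67686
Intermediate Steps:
j(a) = -136 - a
q(h) = 3 + h (q(h) = -2 + (h - 1*(-5)) = -2 + (h + 5) = -2 + (5 + h) = 3 + h)
C(G) = G + 1/(2*G)
(-29818 + C(q(6)))/(44135 + j(-41)) = (-29818 + ((3 + 6) + 1/(2*(3 + 6))))/(44135 + (-136 - 1*(-41))) = (-29818 + (9 + (1/2)/9))/(44135 + (-136 + 41)) = (-29818 + (9 + (1/2)*(1/9)))/(44135 - 95) = (-29818 + (9 + 1/18))/44040 = (-29818 + 163/18)*(1/44040) = -536561/18*1/44040 = -536561/792720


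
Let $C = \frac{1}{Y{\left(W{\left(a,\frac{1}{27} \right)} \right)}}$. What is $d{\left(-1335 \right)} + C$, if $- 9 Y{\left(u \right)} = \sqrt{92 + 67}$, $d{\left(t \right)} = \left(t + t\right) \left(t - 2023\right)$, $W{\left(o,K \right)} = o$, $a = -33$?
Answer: $8965860 - \frac{3 \sqrt{159}}{53} \approx 8.9659 \cdot 10^{6}$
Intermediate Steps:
$d{\left(t \right)} = 2 t \left(-2023 + t\right)$
$Y{\left(u \right)} = - \frac{\sqrt{159}}{9}$ ($Y{\left(u \right)} = - \frac{\sqrt{92 + 67}}{9} = - \frac{\sqrt{159}}{9}$)
$C = - \frac{3 \sqrt{159}}{53}$ ($C = \frac{1}{\left(- \frac{1}{9}\right) \sqrt{159}} = - \frac{3 \sqrt{159}}{53} \approx -0.71375$)
$d{\left(-1335 \right)} + C = 2 \left(-1335\right) \left(-2023 - 1335\right) - \frac{3 \sqrt{159}}{53} = 2 \left(-1335\right) \left(-3358\right) - \frac{3 \sqrt{159}}{53} = 8965860 - \frac{3 \sqrt{159}}{53}$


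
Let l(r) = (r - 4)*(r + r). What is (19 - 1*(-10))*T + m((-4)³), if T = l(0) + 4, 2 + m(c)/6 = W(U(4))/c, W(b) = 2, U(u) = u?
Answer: 1661/16 ≈ 103.81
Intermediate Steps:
l(r) = 2*r*(-4 + r) (l(r) = (-4 + r)*(2*r) = 2*r*(-4 + r))
m(c) = -12 + 12/c (m(c) = -12 + 6*(2/c) = -12 + 12/c)
T = 4 (T = 2*0*(-4 + 0) + 4 = 2*0*(-4) + 4 = 0 + 4 = 4)
(19 - 1*(-10))*T + m((-4)³) = (19 - 1*(-10))*4 + (-12 + 12/((-4)³)) = (19 + 10)*4 + (-12 + 12/(-64)) = 29*4 + (-12 + 12*(-1/64)) = 116 + (-12 - 3/16) = 116 - 195/16 = 1661/16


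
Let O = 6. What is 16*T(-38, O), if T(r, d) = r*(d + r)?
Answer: 19456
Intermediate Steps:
16*T(-38, O) = 16*(-38*(6 - 38)) = 16*(-38*(-32)) = 16*1216 = 19456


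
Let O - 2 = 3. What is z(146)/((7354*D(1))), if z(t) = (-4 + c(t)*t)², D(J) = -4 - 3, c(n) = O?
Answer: -263538/25739 ≈ -10.239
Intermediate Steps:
O = 5 (O = 2 + 3 = 5)
c(n) = 5
D(J) = -7
z(t) = (-4 + 5*t)²
z(146)/((7354*D(1))) = (-4 + 5*146)²/((7354*(-7))) = (-4 + 730)²/(-51478) = 726²*(-1/51478) = 527076*(-1/51478) = -263538/25739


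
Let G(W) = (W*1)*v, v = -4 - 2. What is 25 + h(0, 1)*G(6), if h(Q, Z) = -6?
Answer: 241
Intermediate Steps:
v = -6
G(W) = -6*W (G(W) = (W*1)*(-6) = W*(-6) = -6*W)
25 + h(0, 1)*G(6) = 25 - (-36)*6 = 25 - 6*(-36) = 25 + 216 = 241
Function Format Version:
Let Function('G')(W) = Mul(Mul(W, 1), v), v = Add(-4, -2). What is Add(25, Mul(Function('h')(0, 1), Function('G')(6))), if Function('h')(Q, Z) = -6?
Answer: 241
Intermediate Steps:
v = -6
Function('G')(W) = Mul(-6, W) (Function('G')(W) = Mul(Mul(W, 1), -6) = Mul(W, -6) = Mul(-6, W))
Add(25, Mul(Function('h')(0, 1), Function('G')(6))) = Add(25, Mul(-6, Mul(-6, 6))) = Add(25, Mul(-6, -36)) = Add(25, 216) = 241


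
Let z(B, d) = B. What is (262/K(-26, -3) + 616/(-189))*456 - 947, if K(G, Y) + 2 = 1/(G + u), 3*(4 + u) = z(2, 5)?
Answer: -98541745/1611 ≈ -61168.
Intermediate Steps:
u = -10/3 (u = -4 + (⅓)*2 = -4 + ⅔ = -10/3 ≈ -3.3333)
K(G, Y) = -2 + 1/(-10/3 + G) (K(G, Y) = -2 + 1/(G - 10/3) = -2 + 1/(-10/3 + G))
(262/K(-26, -3) + 616/(-189))*456 - 947 = (262/(((23 - 6*(-26))/(-10 + 3*(-26)))) + 616/(-189))*456 - 947 = (262/(((23 + 156)/(-10 - 78))) + 616*(-1/189))*456 - 947 = (262/((179/(-88))) - 88/27)*456 - 947 = (262/((-1/88*179)) - 88/27)*456 - 947 = (262/(-179/88) - 88/27)*456 - 947 = (262*(-88/179) - 88/27)*456 - 947 = (-23056/179 - 88/27)*456 - 947 = -638264/4833*456 - 947 = -97016128/1611 - 947 = -98541745/1611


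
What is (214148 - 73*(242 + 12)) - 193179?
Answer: 2427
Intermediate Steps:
(214148 - 73*(242 + 12)) - 193179 = (214148 - 73*254) - 193179 = (214148 - 18542) - 193179 = 195606 - 193179 = 2427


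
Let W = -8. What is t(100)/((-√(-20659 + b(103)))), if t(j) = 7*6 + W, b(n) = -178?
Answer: 34*I*√20837/20837 ≈ 0.23554*I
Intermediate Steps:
t(j) = 34 (t(j) = 7*6 - 8 = 42 - 8 = 34)
t(100)/((-√(-20659 + b(103)))) = 34/((-√(-20659 - 178))) = 34/((-√(-20837))) = 34/((-I*√20837)) = 34*(I*√20837/20837) = 34*I*√20837/20837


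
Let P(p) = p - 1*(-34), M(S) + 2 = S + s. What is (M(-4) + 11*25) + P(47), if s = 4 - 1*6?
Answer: 348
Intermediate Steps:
s = -2 (s = 4 - 6 = -2)
M(S) = -4 + S (M(S) = -2 + (S - 2) = -2 + (-2 + S) = -4 + S)
P(p) = 34 + p (P(p) = p + 34 = 34 + p)
(M(-4) + 11*25) + P(47) = ((-4 - 4) + 11*25) + (34 + 47) = (-8 + 275) + 81 = 267 + 81 = 348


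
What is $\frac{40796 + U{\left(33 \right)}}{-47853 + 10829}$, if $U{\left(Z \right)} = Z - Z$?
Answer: $- \frac{10199}{9256} \approx -1.1019$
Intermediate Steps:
$U{\left(Z \right)} = 0$
$\frac{40796 + U{\left(33 \right)}}{-47853 + 10829} = \frac{40796 + 0}{-47853 + 10829} = \frac{40796}{-37024} = 40796 \left(- \frac{1}{37024}\right) = - \frac{10199}{9256}$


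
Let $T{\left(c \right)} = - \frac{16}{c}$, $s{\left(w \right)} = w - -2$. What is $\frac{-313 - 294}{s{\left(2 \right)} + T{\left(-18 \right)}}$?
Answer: $- \frac{5463}{44} \approx -124.16$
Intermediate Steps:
$s{\left(w \right)} = 2 + w$ ($s{\left(w \right)} = w + 2 = 2 + w$)
$\frac{-313 - 294}{s{\left(2 \right)} + T{\left(-18 \right)}} = \frac{-313 - 294}{\left(2 + 2\right) - \frac{16}{-18}} = - \frac{607}{4 - - \frac{8}{9}} = - \frac{607}{4 + \frac{8}{9}} = - \frac{607}{\frac{44}{9}} = \left(-607\right) \frac{9}{44} = - \frac{5463}{44}$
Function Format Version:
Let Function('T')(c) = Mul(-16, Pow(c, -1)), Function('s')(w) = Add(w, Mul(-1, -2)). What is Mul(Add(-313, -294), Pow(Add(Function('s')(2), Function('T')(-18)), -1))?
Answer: Rational(-5463, 44) ≈ -124.16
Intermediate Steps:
Function('s')(w) = Add(2, w) (Function('s')(w) = Add(w, 2) = Add(2, w))
Mul(Add(-313, -294), Pow(Add(Function('s')(2), Function('T')(-18)), -1)) = Mul(Add(-313, -294), Pow(Add(Add(2, 2), Mul(-16, Pow(-18, -1))), -1)) = Mul(-607, Pow(Add(4, Mul(-16, Rational(-1, 18))), -1)) = Mul(-607, Pow(Add(4, Rational(8, 9)), -1)) = Mul(-607, Pow(Rational(44, 9), -1)) = Mul(-607, Rational(9, 44)) = Rational(-5463, 44)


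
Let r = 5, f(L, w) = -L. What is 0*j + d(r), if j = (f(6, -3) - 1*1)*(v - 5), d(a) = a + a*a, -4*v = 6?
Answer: 30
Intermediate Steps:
v = -3/2 (v = -¼*6 = -3/2 ≈ -1.5000)
d(a) = a + a²
j = 91/2 (j = (-1*6 - 1*1)*(-3/2 - 5) = (-6 - 1)*(-13/2) = -7*(-13/2) = 91/2 ≈ 45.500)
0*j + d(r) = 0*(91/2) + 5*(1 + 5) = 0 + 5*6 = 0 + 30 = 30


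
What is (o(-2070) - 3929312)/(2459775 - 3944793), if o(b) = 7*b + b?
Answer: 1972936/742509 ≈ 2.6571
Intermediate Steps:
o(b) = 8*b
(o(-2070) - 3929312)/(2459775 - 3944793) = (8*(-2070) - 3929312)/(2459775 - 3944793) = (-16560 - 3929312)/(-1485018) = -3945872*(-1/1485018) = 1972936/742509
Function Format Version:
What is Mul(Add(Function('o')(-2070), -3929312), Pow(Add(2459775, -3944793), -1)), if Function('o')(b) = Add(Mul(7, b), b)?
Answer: Rational(1972936, 742509) ≈ 2.6571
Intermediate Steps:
Function('o')(b) = Mul(8, b)
Mul(Add(Function('o')(-2070), -3929312), Pow(Add(2459775, -3944793), -1)) = Mul(Add(Mul(8, -2070), -3929312), Pow(Add(2459775, -3944793), -1)) = Mul(Add(-16560, -3929312), Pow(-1485018, -1)) = Mul(-3945872, Rational(-1, 1485018)) = Rational(1972936, 742509)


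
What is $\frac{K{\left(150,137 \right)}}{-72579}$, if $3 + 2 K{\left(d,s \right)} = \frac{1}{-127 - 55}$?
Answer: $\frac{547}{26418756} \approx 2.0705 \cdot 10^{-5}$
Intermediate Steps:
$K{\left(d,s \right)} = - \frac{547}{364}$ ($K{\left(d,s \right)} = - \frac{3}{2} + \frac{1}{2 \left(-127 - 55\right)} = - \frac{3}{2} + \frac{1}{2 \left(-182\right)} = - \frac{3}{2} + \frac{1}{2} \left(- \frac{1}{182}\right) = - \frac{3}{2} - \frac{1}{364} = - \frac{547}{364}$)
$\frac{K{\left(150,137 \right)}}{-72579} = - \frac{547}{364 \left(-72579\right)} = \left(- \frac{547}{364}\right) \left(- \frac{1}{72579}\right) = \frac{547}{26418756}$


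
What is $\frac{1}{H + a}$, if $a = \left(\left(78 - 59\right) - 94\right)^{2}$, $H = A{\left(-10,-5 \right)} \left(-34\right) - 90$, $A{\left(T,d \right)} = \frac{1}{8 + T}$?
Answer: $\frac{1}{5552} \approx 0.00018012$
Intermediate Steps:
$H = -73$ ($H = \frac{1}{8 - 10} \left(-34\right) - 90 = \frac{1}{-2} \left(-34\right) - 90 = \left(- \frac{1}{2}\right) \left(-34\right) - 90 = 17 - 90 = -73$)
$a = 5625$ ($a = \left(\left(78 - 59\right) - 94\right)^{2} = \left(19 - 94\right)^{2} = \left(-75\right)^{2} = 5625$)
$\frac{1}{H + a} = \frac{1}{-73 + 5625} = \frac{1}{5552}$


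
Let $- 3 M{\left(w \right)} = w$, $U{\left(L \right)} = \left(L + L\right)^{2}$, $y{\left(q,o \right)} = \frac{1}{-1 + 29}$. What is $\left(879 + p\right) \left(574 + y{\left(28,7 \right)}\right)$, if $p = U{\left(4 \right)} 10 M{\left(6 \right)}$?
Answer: $- \frac{6445273}{28} \approx -2.3019 \cdot 10^{5}$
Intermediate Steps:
$y{\left(q,o \right)} = \frac{1}{28}$
$U{\left(L \right)} = 4 L^{2}$ ($U{\left(L \right)} = \left(2 L\right)^{2} = 4 L^{2}$)
$M{\left(w \right)} = - \frac{w}{3}$
$p = -1280$ ($p = 4 \cdot 4^{2} \cdot 10 \left(\left(- \frac{1}{3}\right) 6\right) = 4 \cdot 16 \cdot 10 \left(-2\right) = 64 \cdot 10 \left(-2\right) = 640 \left(-2\right) = -1280$)
$\left(879 + p\right) \left(574 + y{\left(28,7 \right)}\right) = \left(879 - 1280\right) \left(574 + \frac{1}{28}\right) = \left(-401\right) \frac{16073}{28} = - \frac{6445273}{28}$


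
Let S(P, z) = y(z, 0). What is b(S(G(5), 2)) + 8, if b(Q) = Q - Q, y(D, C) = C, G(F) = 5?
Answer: 8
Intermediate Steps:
S(P, z) = 0
b(Q) = 0
b(S(G(5), 2)) + 8 = 0 + 8 = 8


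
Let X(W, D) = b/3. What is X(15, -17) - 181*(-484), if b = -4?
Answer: 262808/3 ≈ 87603.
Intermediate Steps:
X(W, D) = -4/3
X(15, -17) - 181*(-484) = -4/3 - 181*(-484) = -4/3 + 87604 = 262808/3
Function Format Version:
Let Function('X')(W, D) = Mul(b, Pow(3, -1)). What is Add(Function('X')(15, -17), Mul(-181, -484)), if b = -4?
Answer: Rational(262808, 3) ≈ 87603.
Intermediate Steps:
Function('X')(W, D) = Rational(-4, 3) (Function('X')(W, D) = Mul(-4, Pow(3, -1)) = Mul(-4, Rational(1, 3)) = Rational(-4, 3))
Add(Function('X')(15, -17), Mul(-181, -484)) = Add(Rational(-4, 3), Mul(-181, -484)) = Add(Rational(-4, 3), 87604) = Rational(262808, 3)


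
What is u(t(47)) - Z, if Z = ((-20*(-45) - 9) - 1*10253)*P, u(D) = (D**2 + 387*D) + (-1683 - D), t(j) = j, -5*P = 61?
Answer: -477742/5 ≈ -95548.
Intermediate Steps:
P = -61/5 (P = -1/5*61 = -61/5 ≈ -12.200)
u(D) = -1683 + D**2 + 386*D
Z = 571082/5 (Z = ((-20*(-45) - 9) - 1*10253)*(-61/5) = ((900 - 9) - 10253)*(-61/5) = (891 - 10253)*(-61/5) = -9362*(-61/5) = 571082/5 ≈ 1.1422e+5)
u(t(47)) - Z = (-1683 + 47**2 + 386*47) - 1*571082/5 = (-1683 + 2209 + 18142) - 571082/5 = 18668 - 571082/5 = -477742/5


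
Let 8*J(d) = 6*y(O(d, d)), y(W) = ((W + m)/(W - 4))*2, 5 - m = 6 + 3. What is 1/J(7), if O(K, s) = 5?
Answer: 2/3 ≈ 0.66667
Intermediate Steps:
m = -4 (m = 5 - (6 + 3) = 5 - 1*9 = 5 - 9 = -4)
y(W) = 2 (y(W) = ((W - 4)/(W - 4))*2 = ((-4 + W)/(-4 + W))*2 = 1*2 = 2)
J(d) = 3/2 (J(d) = (6*2)/8 = (1/8)*12 = 3/2)
1/J(7) = 1/(3/2) = 2/3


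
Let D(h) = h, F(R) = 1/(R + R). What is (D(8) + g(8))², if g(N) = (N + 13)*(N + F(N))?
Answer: 8048569/256 ≈ 31440.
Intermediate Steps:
F(R) = 1/(2*R)
g(N) = (13 + N)*(N + 1/(2*N)) (g(N) = (N + 13)*(N + 1/(2*N)) = (13 + N)*(N + 1/(2*N)))
(D(8) + g(8))² = (8 + (½ + 8² + 13*8 + (13/2)/8))² = (8 + (½ + 64 + 104 + (13/2)*(⅛)))² = (8 + (½ + 64 + 104 + 13/16))² = (8 + 2709/16)² = (2837/16)² = 8048569/256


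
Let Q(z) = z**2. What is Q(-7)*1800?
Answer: 88200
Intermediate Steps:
Q(-7)*1800 = (-7)**2*1800 = 49*1800 = 88200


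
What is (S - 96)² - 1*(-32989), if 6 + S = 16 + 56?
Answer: 33889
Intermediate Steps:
S = 66 (S = -6 + (16 + 56) = -6 + 72 = 66)
(S - 96)² - 1*(-32989) = (66 - 96)² - 1*(-32989) = (-30)² + 32989 = 900 + 32989 = 33889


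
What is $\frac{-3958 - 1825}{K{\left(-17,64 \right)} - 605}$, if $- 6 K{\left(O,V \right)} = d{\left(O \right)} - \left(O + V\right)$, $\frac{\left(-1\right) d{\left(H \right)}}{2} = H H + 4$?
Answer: $\frac{11566}{999} \approx 11.578$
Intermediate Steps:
$d{\left(H \right)} = -8 - 2 H^{2}$ ($d{\left(H \right)} = - 2 \left(H H + 4\right) = - 2 \left(H^{2} + 4\right) = - 2 \left(4 + H^{2}\right) = -8 - 2 H^{2}$)
$K{\left(O,V \right)} = \frac{4}{3} + \frac{O^{2}}{3} + \frac{O}{6} + \frac{V}{6}$ ($K{\left(O,V \right)} = - \frac{\left(-8 - 2 O^{2}\right) - \left(O + V\right)}{6} = - \frac{-8 - O - V - 2 O^{2}}{6} = \frac{4}{3} + \frac{O^{2}}{3} + \frac{O}{6} + \frac{V}{6}$)
$\frac{-3958 - 1825}{K{\left(-17,64 \right)} - 605} = \frac{-3958 - 1825}{\left(\frac{4}{3} + \frac{\left(-17\right)^{2}}{3} + \frac{1}{6} \left(-17\right) + \frac{1}{6} \cdot 64\right) - 605} = - \frac{5783}{\left(\frac{4}{3} + \frac{1}{3} \cdot 289 - \frac{17}{6} + \frac{32}{3}\right) - 605} = - \frac{5783}{\left(\frac{4}{3} + \frac{289}{3} - \frac{17}{6} + \frac{32}{3}\right) - 605} = - \frac{5783}{\frac{211}{2} - 605} = - \frac{5783}{- \frac{999}{2}} = \left(-5783\right) \left(- \frac{2}{999}\right) = \frac{11566}{999}$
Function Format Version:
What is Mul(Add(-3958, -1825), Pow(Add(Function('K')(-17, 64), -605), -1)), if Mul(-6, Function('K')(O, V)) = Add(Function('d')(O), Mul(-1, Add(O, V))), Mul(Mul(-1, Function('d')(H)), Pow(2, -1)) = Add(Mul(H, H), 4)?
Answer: Rational(11566, 999) ≈ 11.578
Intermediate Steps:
Function('d')(H) = Add(-8, Mul(-2, Pow(H, 2))) (Function('d')(H) = Mul(-2, Add(Mul(H, H), 4)) = Mul(-2, Add(Pow(H, 2), 4)) = Mul(-2, Add(4, Pow(H, 2))) = Add(-8, Mul(-2, Pow(H, 2))))
Function('K')(O, V) = Add(Rational(4, 3), Mul(Rational(1, 3), Pow(O, 2)), Mul(Rational(1, 6), O), Mul(Rational(1, 6), V)) (Function('K')(O, V) = Mul(Rational(-1, 6), Add(Add(-8, Mul(-2, Pow(O, 2))), Mul(-1, Add(O, V)))) = Mul(Rational(-1, 6), Add(Add(-8, Mul(-2, Pow(O, 2))), Add(Mul(-1, O), Mul(-1, V)))) = Mul(Rational(-1, 6), Add(-8, Mul(-1, O), Mul(-1, V), Mul(-2, Pow(O, 2)))) = Add(Rational(4, 3), Mul(Rational(1, 3), Pow(O, 2)), Mul(Rational(1, 6), O), Mul(Rational(1, 6), V)))
Mul(Add(-3958, -1825), Pow(Add(Function('K')(-17, 64), -605), -1)) = Mul(Add(-3958, -1825), Pow(Add(Add(Rational(4, 3), Mul(Rational(1, 3), Pow(-17, 2)), Mul(Rational(1, 6), -17), Mul(Rational(1, 6), 64)), -605), -1)) = Mul(-5783, Pow(Add(Add(Rational(4, 3), Mul(Rational(1, 3), 289), Rational(-17, 6), Rational(32, 3)), -605), -1)) = Mul(-5783, Pow(Add(Add(Rational(4, 3), Rational(289, 3), Rational(-17, 6), Rational(32, 3)), -605), -1)) = Mul(-5783, Pow(Add(Rational(211, 2), -605), -1)) = Mul(-5783, Pow(Rational(-999, 2), -1)) = Mul(-5783, Rational(-2, 999)) = Rational(11566, 999)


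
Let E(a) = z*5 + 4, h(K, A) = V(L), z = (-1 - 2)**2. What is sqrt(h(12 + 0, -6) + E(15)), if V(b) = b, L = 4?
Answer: sqrt(53) ≈ 7.2801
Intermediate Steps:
z = 9 (z = (-3)**2 = 9)
h(K, A) = 4
E(a) = 49 (E(a) = 9*5 + 4 = 45 + 4 = 49)
sqrt(h(12 + 0, -6) + E(15)) = sqrt(4 + 49) = sqrt(53)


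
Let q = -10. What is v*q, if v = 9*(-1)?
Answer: 90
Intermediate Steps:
v = -9
v*q = -9*(-10) = 90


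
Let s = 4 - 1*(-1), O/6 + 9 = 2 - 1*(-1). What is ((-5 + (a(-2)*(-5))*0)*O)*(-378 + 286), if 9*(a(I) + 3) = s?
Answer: -16560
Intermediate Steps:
O = -36 (O = -54 + 6*(2 - 1*(-1)) = -54 + 6*(2 + 1) = -54 + 6*3 = -54 + 18 = -36)
s = 5 (s = 4 + 1 = 5)
a(I) = -22/9 (a(I) = -3 + (⅑)*5 = -3 + 5/9 = -22/9)
((-5 + (a(-2)*(-5))*0)*O)*(-378 + 286) = ((-5 - 22/9*(-5)*0)*(-36))*(-378 + 286) = ((-5 + (110/9)*0)*(-36))*(-92) = ((-5 + 0)*(-36))*(-92) = -5*(-36)*(-92) = 180*(-92) = -16560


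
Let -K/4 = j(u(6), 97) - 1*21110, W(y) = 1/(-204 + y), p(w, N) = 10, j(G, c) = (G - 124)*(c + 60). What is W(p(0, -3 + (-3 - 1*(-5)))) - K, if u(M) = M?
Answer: -30757537/194 ≈ -1.5854e+5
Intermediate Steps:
j(G, c) = (-124 + G)*(60 + c)
K = 158544 (K = -4*((-7440 - 124*97 + 60*6 + 6*97) - 1*21110) = -4*((-7440 - 12028 + 360 + 582) - 21110) = -4*(-18526 - 21110) = -4*(-39636) = 158544)
W(p(0, -3 + (-3 - 1*(-5)))) - K = 1/(-204 + 10) - 1*158544 = 1/(-194) - 158544 = -1/194 - 158544 = -30757537/194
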